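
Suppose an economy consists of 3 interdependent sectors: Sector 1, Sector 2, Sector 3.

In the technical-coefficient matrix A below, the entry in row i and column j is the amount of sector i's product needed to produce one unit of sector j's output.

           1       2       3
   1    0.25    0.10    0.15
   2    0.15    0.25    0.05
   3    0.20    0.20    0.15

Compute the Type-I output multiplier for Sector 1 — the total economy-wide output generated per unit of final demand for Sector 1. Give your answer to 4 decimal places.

m_1 = 2.1983

I − A =
  [   0.75    -0.10    -0.15]
  [  -0.15     0.75    -0.05]
  [  -0.20    -0.20     0.85]
Cofactors of I−A, C_ij = (−1)^(i+j)·(minor ij) (rows/columns in the sector order above):
  C_11 = (0.75)(0.85) − (-0.05)(-0.20) = 0.6275
  C_12 = −[(-0.15)(0.85) − (-0.05)(-0.20)] = 0.1375
  C_13 = (-0.15)(-0.20) − (0.75)(-0.20) = 0.1800
  C_21 = −[(-0.10)(0.85) − (-0.15)(-0.20)] = 0.1150
  C_22 = (0.75)(0.85) − (-0.15)(-0.20) = 0.6075
  C_23 = −[(0.75)(-0.20) − (-0.10)(-0.20)] = 0.1700
  C_31 = (-0.10)(-0.05) − (-0.15)(0.75) = 0.1175
  C_32 = −[(0.75)(-0.05) − (-0.15)(-0.15)] = 0.0600
  C_33 = (0.75)(0.75) − (-0.10)(-0.15) = 0.5475
det(I−A) = Σ_j (I−A)_1j·C_1j = (0.75)(0.6275) + (-0.10)(0.1375) + (-0.15)(0.1800) = 0.429875
adj(I−A) = Cᵀ =
  [ 0.6275   0.1150   0.1175]
  [ 0.1375   0.6075   0.0600]
  [ 0.1800   0.1700   0.5475]
(I − A)⁻¹ = adj(I−A) / det(I−A) ≈
  [   1.45973     0.26752     0.27334]
  [   0.31986     1.41320     0.13958]
  [   0.41873     0.39546     1.27363]
The output multiplier for sector j is the column-j sum of the Leontief inverse (I − A)⁻¹ = adj(I−A) / det(I−A).
Column 1 of adj(I−A): (0.6275, 0.1375, 0.1800); det(I−A) = 0.429875.
m_1 = (0.6275 + 0.1375 + 0.1800) / 0.429875 = 0.945 / 0.429875 ≈ 2.1983.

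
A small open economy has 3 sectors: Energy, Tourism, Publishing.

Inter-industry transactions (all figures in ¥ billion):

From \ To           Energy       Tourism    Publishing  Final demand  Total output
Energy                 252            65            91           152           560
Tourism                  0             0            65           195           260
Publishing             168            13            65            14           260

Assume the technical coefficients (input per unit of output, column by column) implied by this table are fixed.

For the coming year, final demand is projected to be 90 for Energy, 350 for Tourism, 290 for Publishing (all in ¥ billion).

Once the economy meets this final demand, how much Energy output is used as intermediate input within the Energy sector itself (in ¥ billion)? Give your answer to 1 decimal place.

z_EE = 411.5

Technical coefficients a_ij = z_ij / X_j:
  a_EE = 252/560 = 0.45, a_TE = 0/560 = 0.00, a_PE = 168/560 = 0.30
  a_ET = 65/260 = 0.25, a_TT = 0/260 = 0.00, a_PT = 13/260 = 0.05
  a_EP = 91/260 = 0.35, a_TP = 65/260 = 0.25, a_PP = 65/260 = 0.25
I − A =
  [   0.55    -0.25    -0.35]
  [   0.00     1.00    -0.25]
  [  -0.30    -0.05     0.75]
Cofactors of I−A, C_ij = (−1)^(i+j)·(minor ij) (rows/columns in the sector order above):
  C_11 = (1.00)(0.75) − (-0.25)(-0.05) = 0.7375
  C_12 = −[(0.00)(0.75) − (-0.25)(-0.30)] = 0.0750
  C_13 = (0.00)(-0.05) − (1.00)(-0.30) = 0.3000
  C_21 = −[(-0.25)(0.75) − (-0.35)(-0.05)] = 0.2050
  C_22 = (0.55)(0.75) − (-0.35)(-0.30) = 0.3075
  C_23 = −[(0.55)(-0.05) − (-0.25)(-0.30)] = 0.1025
  C_31 = (-0.25)(-0.25) − (-0.35)(1.00) = 0.4125
  C_32 = −[(0.55)(-0.25) − (-0.35)(0.00)] = 0.1375
  C_33 = (0.55)(1.00) − (-0.25)(0.00) = 0.5500
det(I−A) = Σ_j (I−A)_1j·C_1j = (0.55)(0.7375) + (-0.25)(0.0750) + (-0.35)(0.3000) = 0.281875
adj(I−A) = Cᵀ =
  [ 0.7375   0.2050   0.4125]
  [ 0.0750   0.3075   0.1375]
  [ 0.3000   0.1025   0.5500]
(I − A)⁻¹ = adj(I−A) / det(I−A) ≈
  [   2.6164     0.7273     1.4634]
  [   0.2661     1.0909     0.4878]
  [   1.0643     0.3636     1.9512]
First solve x = (I − A)⁻¹ d = adj(I−A)·d / det(I−A); in particular x_E = (0.7375·90 + 0.2050·350 + 0.4125·290) / 0.281875 = 257.75 / 0.281875 ≈ 914.412.
Intermediate flow from E to E: z_EE = a_EE · x_E = 0.45 × 257.75 / 0.281875 = 115.9875 / 0.281875 ≈ 411.5.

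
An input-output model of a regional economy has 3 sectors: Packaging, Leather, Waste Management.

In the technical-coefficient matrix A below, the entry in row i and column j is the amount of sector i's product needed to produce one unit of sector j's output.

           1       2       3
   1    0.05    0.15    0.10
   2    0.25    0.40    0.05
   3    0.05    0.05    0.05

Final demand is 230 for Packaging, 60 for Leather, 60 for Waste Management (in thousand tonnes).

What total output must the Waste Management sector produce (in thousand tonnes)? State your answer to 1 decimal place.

I − A =
  [   0.95    -0.15    -0.10]
  [  -0.25     0.60    -0.05]
  [  -0.05    -0.05     0.95]
Cofactors of I−A, C_ij = (−1)^(i+j)·(minor ij) (rows/columns in the sector order above):
  C_11 = (0.60)(0.95) − (-0.05)(-0.05) = 0.5675
  C_12 = −[(-0.25)(0.95) − (-0.05)(-0.05)] = 0.2400
  C_13 = (-0.25)(-0.05) − (0.60)(-0.05) = 0.0425
  C_21 = −[(-0.15)(0.95) − (-0.10)(-0.05)] = 0.1475
  C_22 = (0.95)(0.95) − (-0.10)(-0.05) = 0.8975
  C_23 = −[(0.95)(-0.05) − (-0.15)(-0.05)] = 0.0550
  C_31 = (-0.15)(-0.05) − (-0.10)(0.60) = 0.0675
  C_32 = −[(0.95)(-0.05) − (-0.10)(-0.25)] = 0.0725
  C_33 = (0.95)(0.60) − (-0.15)(-0.25) = 0.5325
det(I−A) = Σ_j (I−A)_1j·C_1j = (0.95)(0.5675) + (-0.15)(0.2400) + (-0.10)(0.0425) = 0.498875
adj(I−A) = Cᵀ =
  [ 0.5675   0.1475   0.0675]
  [ 0.2400   0.8975   0.0725]
  [ 0.0425   0.0550   0.5325]
(I − A)⁻¹ = adj(I−A) / det(I−A) ≈
  [   1.1376     0.2957     0.1353]
  [   0.4811     1.7990     0.1453]
  [   0.0852     0.1102     1.0674]
x = (I − A)⁻¹ d = adj(I−A)·d / det(I−A), with det(I−A) = 0.498875:
  x_1 = (0.5675·230 + 0.1475·60 + 0.0675·60) / 0.498875 = 143.425 / 0.498875 ≈ 287.5
  x_2 = (0.2400·230 + 0.8975·60 + 0.0725·60) / 0.498875 = 113.40 / 0.498875 ≈ 227.3
  x_3 = (0.0425·230 + 0.0550·60 + 0.5325·60) / 0.498875 = 45.025 / 0.498875 ≈ 90.3

x_3 = 90.3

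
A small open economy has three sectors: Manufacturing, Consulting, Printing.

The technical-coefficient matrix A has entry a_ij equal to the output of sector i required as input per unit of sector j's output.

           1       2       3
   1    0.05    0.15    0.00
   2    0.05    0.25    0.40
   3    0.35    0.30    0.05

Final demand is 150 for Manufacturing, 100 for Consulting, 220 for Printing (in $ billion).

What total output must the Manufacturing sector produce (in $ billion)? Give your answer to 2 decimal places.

I − A =
  [   0.95    -0.15     0.00]
  [  -0.05     0.75    -0.40]
  [  -0.35    -0.30     0.95]
Cofactors of I−A, C_ij = (−1)^(i+j)·(minor ij) (rows/columns in the sector order above):
  C_11 = (0.75)(0.95) − (-0.40)(-0.30) = 0.5925
  C_12 = −[(-0.05)(0.95) − (-0.40)(-0.35)] = 0.1875
  C_13 = (-0.05)(-0.30) − (0.75)(-0.35) = 0.2775
  C_21 = −[(-0.15)(0.95) − (0.00)(-0.30)] = 0.1425
  C_22 = (0.95)(0.95) − (0.00)(-0.35) = 0.9025
  C_23 = −[(0.95)(-0.30) − (-0.15)(-0.35)] = 0.3375
  C_31 = (-0.15)(-0.40) − (0.00)(0.75) = 0.0600
  C_32 = −[(0.95)(-0.40) − (0.00)(-0.05)] = 0.3800
  C_33 = (0.95)(0.75) − (-0.15)(-0.05) = 0.7050
det(I−A) = Σ_j (I−A)_1j·C_1j = (0.95)(0.5925) + (-0.15)(0.1875) + (0.00)(0.2775) = 0.53475
adj(I−A) = Cᵀ =
  [ 0.5925   0.1425   0.0600]
  [ 0.1875   0.9025   0.3800]
  [ 0.2775   0.3375   0.7050]
(I − A)⁻¹ = adj(I−A) / det(I−A) ≈
  [   1.1080     0.2665     0.1122]
  [   0.3506     1.6877     0.7106]
  [   0.5189     0.6311     1.3184]
x = (I − A)⁻¹ d = adj(I−A)·d / det(I−A), with det(I−A) = 0.53475:
  x_1 = (0.5925·150 + 0.1425·100 + 0.0600·220) / 0.53475 = 116.325 / 0.53475 ≈ 217.53
  x_2 = (0.1875·150 + 0.9025·100 + 0.3800·220) / 0.53475 = 201.975 / 0.53475 ≈ 377.70
  x_3 = (0.2775·150 + 0.3375·100 + 0.7050·220) / 0.53475 = 230.475 / 0.53475 ≈ 431.00

x_1 = 217.53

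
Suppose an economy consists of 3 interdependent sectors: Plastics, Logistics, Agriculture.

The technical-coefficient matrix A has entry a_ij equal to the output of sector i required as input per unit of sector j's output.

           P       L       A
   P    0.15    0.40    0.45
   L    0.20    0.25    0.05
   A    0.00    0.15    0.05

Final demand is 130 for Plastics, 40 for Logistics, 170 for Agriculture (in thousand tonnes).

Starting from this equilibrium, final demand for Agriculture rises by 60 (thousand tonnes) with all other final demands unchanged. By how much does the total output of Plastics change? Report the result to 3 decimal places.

Δx_P = 42.079

I − A =
  [   0.85    -0.40    -0.45]
  [  -0.20     0.75    -0.05]
  [   0.00    -0.15     0.95]
Cofactors of I−A, C_ij = (−1)^(i+j)·(minor ij) (rows/columns in the sector order above):
  C_11 = (0.75)(0.95) − (-0.05)(-0.15) = 0.7050
  C_12 = −[(-0.20)(0.95) − (-0.05)(0.00)] = 0.1900
  C_13 = (-0.20)(-0.15) − (0.75)(0.00) = 0.0300
  C_21 = −[(-0.40)(0.95) − (-0.45)(-0.15)] = 0.4475
  C_22 = (0.85)(0.95) − (-0.45)(0.00) = 0.8075
  C_23 = −[(0.85)(-0.15) − (-0.40)(0.00)] = 0.1275
  C_31 = (-0.40)(-0.05) − (-0.45)(0.75) = 0.3575
  C_32 = −[(0.85)(-0.05) − (-0.45)(-0.20)] = 0.1325
  C_33 = (0.85)(0.75) − (-0.40)(-0.20) = 0.5575
det(I−A) = Σ_j (I−A)_1j·C_1j = (0.85)(0.7050) + (-0.40)(0.1900) + (-0.45)(0.0300) = 0.50975
adj(I−A) = Cᵀ =
  [ 0.7050   0.4475   0.3575]
  [ 0.1900   0.8075   0.1325]
  [ 0.0300   0.1275   0.5575]
(I − A)⁻¹ = adj(I−A) / det(I−A) ≈
  [   1.3830     0.8779     0.7013]
  [   0.3727     1.5841     0.2599]
  [   0.0589     0.2501     1.0937]
Δx = (I − A)⁻¹ Δd with Δd having +60 in the Agriculture component and 0 elsewhere.
So Δx_P = L_PA · (+60), where L_PA = adj(I−A)_PA / det(I−A) = 0.3575 / 0.50975.
Δx_P = 0.3575 × (+60) / 0.50975 = 21.45 / 0.50975 ≈ 42.079.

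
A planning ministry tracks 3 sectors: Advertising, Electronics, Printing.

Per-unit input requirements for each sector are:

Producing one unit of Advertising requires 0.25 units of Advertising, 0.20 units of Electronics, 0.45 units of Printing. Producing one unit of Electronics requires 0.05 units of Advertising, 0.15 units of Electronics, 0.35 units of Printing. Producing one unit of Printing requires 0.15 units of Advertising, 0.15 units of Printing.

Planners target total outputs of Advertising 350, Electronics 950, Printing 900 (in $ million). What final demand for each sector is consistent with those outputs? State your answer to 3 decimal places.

I − A =
  [   0.75    -0.05    -0.15]
  [  -0.20     0.85     0.00]
  [  -0.45    -0.35     0.85]
d = (I − A) x:
  d_1 = (+0.75)·350 + (-0.05)·950 + (-0.15)·900 = 80.000
  d_2 = (-0.20)·350 + (+0.85)·950 + (+0.00)·900 = 737.500
  d_3 = (-0.45)·350 + (-0.35)·950 + (+0.85)·900 = 275.000

d_1 = 80.000, d_2 = 737.500, d_3 = 275.000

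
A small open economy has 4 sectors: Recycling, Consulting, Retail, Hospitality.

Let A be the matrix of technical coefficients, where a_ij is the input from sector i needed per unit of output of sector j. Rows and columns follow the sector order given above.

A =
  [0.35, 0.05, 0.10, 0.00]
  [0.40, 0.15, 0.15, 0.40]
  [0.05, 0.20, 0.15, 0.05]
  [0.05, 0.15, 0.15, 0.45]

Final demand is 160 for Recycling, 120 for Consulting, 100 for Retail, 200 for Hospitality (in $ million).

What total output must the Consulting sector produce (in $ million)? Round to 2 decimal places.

I − A =
  [   0.65    -0.05    -0.10     0.00]
  [  -0.40     0.85    -0.15    -0.40]
  [  -0.05    -0.20     0.85    -0.05]
  [  -0.05    -0.15    -0.15     0.55]
Compute the cofactors C_ij = (−1)^(i+j)·(3×3 minor ij) of I−A; the adjugate is their transpose:
adj(I−A) = Cᵀ =
  [ 0.310375   0.034750   0.047875   0.029625]
  [ 0.208500   0.296000   0.116625   0.225875]
  [ 0.073500   0.077875   0.252875   0.079625]
  [ 0.105125   0.105125   0.105125   0.420500]
det(I−A) = Σ_j (I−A)_1j·C_1j = (0.65)(0.310375) + (-0.05)(0.208500) + (-0.10)(0.073500) + (0.00)(0.105125) = 0.18396875
(I − A)⁻¹ = adj(I−A) / det(I−A) ≈
  [   1.6871     0.1889     0.2602     0.1610]
  [   1.1333     1.6090     0.6339     1.2278]
  [   0.3995     0.4233     1.3746     0.4328]
  [   0.5714     0.5714     0.5714     2.2857]
x = (I − A)⁻¹ d = adj(I−A)·d / det(I−A), with det(I−A) = 0.18396875:
  x_1 = (0.310375·160 + 0.034750·120 + 0.047875·100 + 0.029625·200) / 0.18396875 = 64.5425 / 0.18396875 ≈ 350.83
  x_2 = (0.208500·160 + 0.296000·120 + 0.116625·100 + 0.225875·200) / 0.18396875 = 125.7175 / 0.18396875 ≈ 683.36
  x_3 = (0.073500·160 + 0.077875·120 + 0.252875·100 + 0.079625·200) / 0.18396875 = 62.3175 / 0.18396875 ≈ 338.74
  x_4 = (0.105125·160 + 0.105125·120 + 0.105125·100 + 0.420500·200) / 0.18396875 = 124.0475 / 0.18396875 ≈ 674.29

x_2 = 683.36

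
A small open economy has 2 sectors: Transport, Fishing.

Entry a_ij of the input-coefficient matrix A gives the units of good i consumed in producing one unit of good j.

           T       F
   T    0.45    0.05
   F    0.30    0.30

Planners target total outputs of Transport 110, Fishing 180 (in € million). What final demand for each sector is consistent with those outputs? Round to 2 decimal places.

I − A =
  [   0.55    -0.05]
  [  -0.30     0.70]
d = (I − A) x:
  d_T = (+0.55)·110 + (-0.05)·180 = 51.50
  d_F = (-0.30)·110 + (+0.70)·180 = 93.00

d_T = 51.50, d_F = 93.00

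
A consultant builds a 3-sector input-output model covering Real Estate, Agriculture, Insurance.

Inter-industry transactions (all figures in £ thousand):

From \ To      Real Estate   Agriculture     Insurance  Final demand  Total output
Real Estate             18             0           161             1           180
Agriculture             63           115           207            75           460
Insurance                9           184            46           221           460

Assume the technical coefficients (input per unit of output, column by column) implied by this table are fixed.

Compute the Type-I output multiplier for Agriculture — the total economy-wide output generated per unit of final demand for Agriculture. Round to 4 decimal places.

m_A = 3.3714

Technical coefficients a_ij = z_ij / X_j:
  a_RR = 18/180 = 0.10, a_AR = 63/180 = 0.35, a_IR = 9/180 = 0.05
  a_RA = 0/460 = 0.00, a_AA = 115/460 = 0.25, a_IA = 184/460 = 0.40
  a_RI = 161/460 = 0.35, a_AI = 207/460 = 0.45, a_II = 46/460 = 0.10
I − A =
  [   0.90     0.00    -0.35]
  [  -0.35     0.75    -0.45]
  [  -0.05    -0.40     0.90]
Cofactors of I−A, C_ij = (−1)^(i+j)·(minor ij) (rows/columns in the sector order above):
  C_11 = (0.75)(0.90) − (-0.45)(-0.40) = 0.4950
  C_12 = −[(-0.35)(0.90) − (-0.45)(-0.05)] = 0.3375
  C_13 = (-0.35)(-0.40) − (0.75)(-0.05) = 0.1775
  C_21 = −[(0.00)(0.90) − (-0.35)(-0.40)] = 0.1400
  C_22 = (0.90)(0.90) − (-0.35)(-0.05) = 0.7925
  C_23 = −[(0.90)(-0.40) − (0.00)(-0.05)] = 0.3600
  C_31 = (0.00)(-0.45) − (-0.35)(0.75) = 0.2625
  C_32 = −[(0.90)(-0.45) − (-0.35)(-0.35)] = 0.5275
  C_33 = (0.90)(0.75) − (0.00)(-0.35) = 0.6750
det(I−A) = Σ_j (I−A)_1j·C_1j = (0.90)(0.4950) + (0.00)(0.3375) + (-0.35)(0.1775) = 0.383375
adj(I−A) = Cᵀ =
  [ 0.4950   0.1400   0.2625]
  [ 0.3375   0.7925   0.5275]
  [ 0.1775   0.3600   0.6750]
(I − A)⁻¹ = adj(I−A) / det(I−A) ≈
  [   1.29116     0.36518     0.68471]
  [   0.88034     2.06717     1.37594]
  [   0.46299     0.93903     1.76068]
The output multiplier for sector j is the column-j sum of the Leontief inverse (I − A)⁻¹ = adj(I−A) / det(I−A).
Column A of adj(I−A): (0.1400, 0.7925, 0.3600); det(I−A) = 0.383375.
m_A = (0.1400 + 0.7925 + 0.3600) / 0.383375 = 1.2925 / 0.383375 ≈ 3.3714.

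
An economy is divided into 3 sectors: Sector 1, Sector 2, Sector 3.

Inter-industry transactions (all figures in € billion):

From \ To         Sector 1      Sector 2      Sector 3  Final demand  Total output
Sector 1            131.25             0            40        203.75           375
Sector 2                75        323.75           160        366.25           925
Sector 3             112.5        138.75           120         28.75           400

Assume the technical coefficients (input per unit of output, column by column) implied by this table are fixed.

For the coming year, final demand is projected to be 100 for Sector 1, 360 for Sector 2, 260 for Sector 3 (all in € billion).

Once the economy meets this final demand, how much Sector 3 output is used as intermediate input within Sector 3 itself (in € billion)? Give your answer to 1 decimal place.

Technical coefficients a_ij = z_ij / X_j:
  a_11 = 131.25/375 = 0.35, a_21 = 75/375 = 0.20, a_31 = 112.5/375 = 0.30
  a_12 = 0/925 = 0.00, a_22 = 323.75/925 = 0.35, a_32 = 138.75/925 = 0.15
  a_13 = 40/400 = 0.10, a_23 = 160/400 = 0.40, a_33 = 120/400 = 0.30
I − A =
  [   0.65     0.00    -0.10]
  [  -0.20     0.65    -0.40]
  [  -0.30    -0.15     0.70]
Cofactors of I−A, C_ij = (−1)^(i+j)·(minor ij) (rows/columns in the sector order above):
  C_11 = (0.65)(0.70) − (-0.40)(-0.15) = 0.3950
  C_12 = −[(-0.20)(0.70) − (-0.40)(-0.30)] = 0.2600
  C_13 = (-0.20)(-0.15) − (0.65)(-0.30) = 0.2250
  C_21 = −[(0.00)(0.70) − (-0.10)(-0.15)] = 0.0150
  C_22 = (0.65)(0.70) − (-0.10)(-0.30) = 0.4250
  C_23 = −[(0.65)(-0.15) − (0.00)(-0.30)] = 0.0975
  C_31 = (0.00)(-0.40) − (-0.10)(0.65) = 0.0650
  C_32 = −[(0.65)(-0.40) − (-0.10)(-0.20)] = 0.2800
  C_33 = (0.65)(0.65) − (0.00)(-0.20) = 0.4225
det(I−A) = Σ_j (I−A)_1j·C_1j = (0.65)(0.3950) + (0.00)(0.2600) + (-0.10)(0.2250) = 0.23425
adj(I−A) = Cᵀ =
  [ 0.3950   0.0150   0.0650]
  [ 0.2600   0.4250   0.2800]
  [ 0.2250   0.0975   0.4225]
(I − A)⁻¹ = adj(I−A) / det(I−A) ≈
  [   1.6862     0.0640     0.2775]
  [   1.1099     1.8143     1.1953]
  [   0.9605     0.4162     1.8036]
First solve x = (I − A)⁻¹ d = adj(I−A)·d / det(I−A); in particular x_3 = (0.2250·100 + 0.0975·360 + 0.4225·260) / 0.23425 = 167.45 / 0.23425 ≈ 714.835.
Intermediate flow from 3 to 3: z_33 = a_33 · x_3 = 0.30 × 167.45 / 0.23425 = 50.235 / 0.23425 ≈ 214.5.

z_33 = 214.5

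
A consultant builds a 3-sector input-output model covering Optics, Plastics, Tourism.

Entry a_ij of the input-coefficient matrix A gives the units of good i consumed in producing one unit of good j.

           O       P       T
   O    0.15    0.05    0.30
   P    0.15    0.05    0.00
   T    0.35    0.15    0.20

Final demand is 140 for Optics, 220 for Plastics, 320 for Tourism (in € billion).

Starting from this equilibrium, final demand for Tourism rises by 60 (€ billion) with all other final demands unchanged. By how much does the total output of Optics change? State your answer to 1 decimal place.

I − A =
  [   0.85    -0.05    -0.30]
  [  -0.15     0.95     0.00]
  [  -0.35    -0.15     0.80]
Cofactors of I−A, C_ij = (−1)^(i+j)·(minor ij) (rows/columns in the sector order above):
  C_11 = (0.95)(0.80) − (0.00)(-0.15) = 0.7600
  C_12 = −[(-0.15)(0.80) − (0.00)(-0.35)] = 0.1200
  C_13 = (-0.15)(-0.15) − (0.95)(-0.35) = 0.3550
  C_21 = −[(-0.05)(0.80) − (-0.30)(-0.15)] = 0.0850
  C_22 = (0.85)(0.80) − (-0.30)(-0.35) = 0.5750
  C_23 = −[(0.85)(-0.15) − (-0.05)(-0.35)] = 0.1450
  C_31 = (-0.05)(0.00) − (-0.30)(0.95) = 0.2850
  C_32 = −[(0.85)(0.00) − (-0.30)(-0.15)] = 0.0450
  C_33 = (0.85)(0.95) − (-0.05)(-0.15) = 0.8000
det(I−A) = Σ_j (I−A)_1j·C_1j = (0.85)(0.7600) + (-0.05)(0.1200) + (-0.30)(0.3550) = 0.5335
adj(I−A) = Cᵀ =
  [ 0.7600   0.0850   0.2850]
  [ 0.1200   0.5750   0.0450]
  [ 0.3550   0.1450   0.8000]
(I − A)⁻¹ = adj(I−A) / det(I−A) ≈
  [   1.4246     0.1593     0.5342]
  [   0.2249     1.0778     0.0843]
  [   0.6654     0.2718     1.4995]
Δx = (I − A)⁻¹ Δd with Δd having +60 in the Tourism component and 0 elsewhere.
So Δx_O = L_OT · (+60), where L_OT = adj(I−A)_OT / det(I−A) = 0.2850 / 0.5335.
Δx_O = 0.2850 × (+60) / 0.5335 = 17.10 / 0.5335 ≈ 32.1.

Δx_O = 32.1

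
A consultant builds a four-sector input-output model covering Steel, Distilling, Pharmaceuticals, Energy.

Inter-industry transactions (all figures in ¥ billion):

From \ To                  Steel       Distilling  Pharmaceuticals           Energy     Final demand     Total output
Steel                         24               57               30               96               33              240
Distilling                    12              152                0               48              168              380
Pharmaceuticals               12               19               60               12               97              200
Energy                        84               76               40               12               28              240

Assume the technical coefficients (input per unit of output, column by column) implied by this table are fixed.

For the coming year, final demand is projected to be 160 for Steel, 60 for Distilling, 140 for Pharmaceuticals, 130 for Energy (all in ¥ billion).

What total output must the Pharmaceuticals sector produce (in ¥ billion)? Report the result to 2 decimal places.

Technical coefficients a_ij = z_ij / X_j:
  a_11 = 24/240 = 0.10, a_21 = 12/240 = 0.05, a_31 = 12/240 = 0.05, a_41 = 84/240 = 0.35
  a_12 = 57/380 = 0.15, a_22 = 152/380 = 0.40, a_32 = 19/380 = 0.05, a_42 = 76/380 = 0.20
  a_13 = 30/200 = 0.15, a_23 = 0/200 = 0.00, a_33 = 60/200 = 0.30, a_43 = 40/200 = 0.20
  a_14 = 96/240 = 0.40, a_24 = 48/240 = 0.20, a_34 = 12/240 = 0.05, a_44 = 12/240 = 0.05
I − A =
  [   0.90    -0.15    -0.15    -0.40]
  [  -0.05     0.60     0.00    -0.20]
  [  -0.05    -0.05     0.70    -0.05]
  [  -0.35    -0.20    -0.20     0.95]
Compute the cofactors C_ij = (−1)^(i+j)·(3×3 minor ij) of I−A; the adjugate is their transpose:
adj(I−A) = Cᵀ =
  [ 0.363000   0.166875   0.133500   0.195000]
  [ 0.083750   0.477750   0.057625   0.138875]
  [ 0.043375   0.058500   0.371375   0.050125]
  [ 0.160500   0.174375   0.139500   0.367875]
det(I−A) = Σ_j (I−A)_1j·C_1j = (0.90)(0.363000) + (-0.15)(0.083750) + (-0.15)(0.043375) + (-0.40)(0.160500) = 0.24343125
(I − A)⁻¹ = adj(I−A) / det(I−A) ≈
  [   1.4912     0.6855     0.5484     0.8010]
  [   0.3440     1.9626     0.2367     0.5705]
  [   0.1782     0.2403     1.5256     0.2059]
  [   0.6593     0.7163     0.5731     1.5112]
x = (I − A)⁻¹ d = adj(I−A)·d / det(I−A), with det(I−A) = 0.24343125:
  x_1 = (0.363000·160 + 0.166875·60 + 0.133500·140 + 0.195000·130) / 0.24343125 = 112.1325 / 0.24343125 ≈ 460.63
  x_2 = (0.083750·160 + 0.477750·60 + 0.057625·140 + 0.138875·130) / 0.24343125 = 68.18625 / 0.24343125 ≈ 280.10
  x_3 = (0.043375·160 + 0.058500·60 + 0.371375·140 + 0.050125·130) / 0.24343125 = 68.95875 / 0.24343125 ≈ 283.28
  x_4 = (0.160500·160 + 0.174375·60 + 0.139500·140 + 0.367875·130) / 0.24343125 = 103.49625 / 0.24343125 ≈ 425.16

x_3 = 283.28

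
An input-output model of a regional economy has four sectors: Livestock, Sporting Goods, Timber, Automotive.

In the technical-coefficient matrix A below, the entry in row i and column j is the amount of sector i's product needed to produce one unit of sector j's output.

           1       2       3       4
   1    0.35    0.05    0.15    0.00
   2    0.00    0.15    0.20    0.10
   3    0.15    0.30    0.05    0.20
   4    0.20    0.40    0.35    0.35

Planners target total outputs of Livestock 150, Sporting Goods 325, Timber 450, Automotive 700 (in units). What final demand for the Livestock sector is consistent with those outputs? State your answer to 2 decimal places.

I − A =
  [   0.65    -0.05    -0.15     0.00]
  [   0.00     0.85    -0.20    -0.10]
  [  -0.15    -0.30     0.95    -0.20]
  [  -0.20    -0.40    -0.35     0.65]
d = (I − A) x:
  d_1 = (+0.65)·150 + (-0.05)·325 + (-0.15)·450 + (+0.00)·700 = 13.75
  d_2 = (+0.00)·150 + (+0.85)·325 + (-0.20)·450 + (-0.10)·700 = 116.25
  d_3 = (-0.15)·150 + (-0.30)·325 + (+0.95)·450 + (-0.20)·700 = 167.50
  d_4 = (-0.20)·150 + (-0.40)·325 + (-0.35)·450 + (+0.65)·700 = 137.50

d_1 = 13.75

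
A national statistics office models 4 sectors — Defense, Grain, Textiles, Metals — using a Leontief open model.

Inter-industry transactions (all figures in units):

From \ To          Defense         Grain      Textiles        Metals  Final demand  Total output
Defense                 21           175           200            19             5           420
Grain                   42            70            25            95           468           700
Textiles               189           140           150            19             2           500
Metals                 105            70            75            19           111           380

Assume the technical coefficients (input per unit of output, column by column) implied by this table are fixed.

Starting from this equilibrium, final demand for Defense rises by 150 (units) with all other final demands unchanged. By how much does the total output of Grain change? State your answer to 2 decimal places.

Technical coefficients a_ij = z_ij / X_j:
  a_DD = 21/420 = 0.05, a_GD = 42/420 = 0.10, a_TD = 189/420 = 0.45, a_MD = 105/420 = 0.25
  a_DG = 175/700 = 0.25, a_GG = 70/700 = 0.10, a_TG = 140/700 = 0.20, a_MG = 70/700 = 0.10
  a_DT = 200/500 = 0.40, a_GT = 25/500 = 0.05, a_TT = 150/500 = 0.30, a_MT = 75/500 = 0.15
  a_DM = 19/380 = 0.05, a_GM = 95/380 = 0.25, a_TM = 19/380 = 0.05, a_MM = 19/380 = 0.05
I − A =
  [   0.95    -0.25    -0.40    -0.05]
  [  -0.10     0.90    -0.05    -0.25]
  [  -0.45    -0.20     0.70    -0.05]
  [  -0.25    -0.10    -0.15     0.95]
Compute the cofactors C_ij = (−1)^(i+j)·(3×3 minor ij) of I−A; the adjugate is their transpose:
adj(I−A) = Cᵀ =
  [ 0.557000   0.247375   0.360250   0.113375]
  [ 0.148375   0.436500   0.143875   0.130250]
  [ 0.416750   0.295000   0.737375   0.138375]
  [ 0.228000   0.157625   0.226375   0.395875]
det(I−A) = Σ_j (I−A)_1j·C_1j = (0.95)(0.557000) + (-0.25)(0.148375) + (-0.40)(0.416750) + (-0.05)(0.228000) = 0.31395625
(I − A)⁻¹ = adj(I−A) / det(I−A) ≈
  [   1.7741     0.7879     1.1475     0.3611]
  [   0.4726     1.3903     0.4583     0.4149]
  [   1.3274     0.9396     2.3487     0.4407]
  [   0.7262     0.5021     0.7210     1.2609]
Δx = (I − A)⁻¹ Δd with Δd having +150 in the Defense component and 0 elsewhere.
So Δx_G = L_GD · (+150), where L_GD = adj(I−A)_GD / det(I−A) = 0.148375 / 0.31395625.
Δx_G = 0.148375 × (+150) / 0.31395625 = 22.25625 / 0.31395625 ≈ 70.89.

Δx_G = 70.89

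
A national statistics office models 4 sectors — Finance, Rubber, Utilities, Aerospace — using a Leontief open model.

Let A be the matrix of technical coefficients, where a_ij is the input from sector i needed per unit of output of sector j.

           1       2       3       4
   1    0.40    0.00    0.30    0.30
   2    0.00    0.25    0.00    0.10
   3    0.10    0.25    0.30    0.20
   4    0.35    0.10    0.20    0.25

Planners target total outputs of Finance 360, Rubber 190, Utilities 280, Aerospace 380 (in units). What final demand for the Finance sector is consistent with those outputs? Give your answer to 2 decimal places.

I − A =
  [   0.60     0.00    -0.30    -0.30]
  [   0.00     0.75     0.00    -0.10]
  [  -0.10    -0.25     0.70    -0.20]
  [  -0.35    -0.10    -0.20     0.75]
d = (I − A) x:
  d_1 = (+0.60)·360 + (+0.00)·190 + (-0.30)·280 + (-0.30)·380 = 18.00
  d_2 = (+0.00)·360 + (+0.75)·190 + (+0.00)·280 + (-0.10)·380 = 104.50
  d_3 = (-0.10)·360 + (-0.25)·190 + (+0.70)·280 + (-0.20)·380 = 36.50
  d_4 = (-0.35)·360 + (-0.10)·190 + (-0.20)·280 + (+0.75)·380 = 84.00

d_1 = 18.00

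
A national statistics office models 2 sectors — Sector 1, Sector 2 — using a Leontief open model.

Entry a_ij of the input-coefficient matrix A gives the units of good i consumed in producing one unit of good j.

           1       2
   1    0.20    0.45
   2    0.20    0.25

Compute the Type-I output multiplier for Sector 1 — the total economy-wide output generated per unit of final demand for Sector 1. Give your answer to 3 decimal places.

m_1 = 1.863

I − A =
  [   0.80    -0.45]
  [  -0.20     0.75]
det(I−A) = (0.80)(0.75) − (-0.45)(-0.20) = 0.5100
adj(I−A) = [[0.75, 0.45], [0.20, 0.80]]
(I − A)⁻¹ = adj(I−A) / det(I−A) ≈
  [   1.4706     0.8824]
  [   0.3922     1.5686]
The output multiplier for sector j is the column-j sum of the Leontief inverse (I − A)⁻¹ = adj(I−A) / det(I−A).
Column 1 of adj(I−A): (0.75, 0.20); det(I−A) = 0.5100.
m_1 = (0.75 + 0.20) / 0.5100 = 0.95 / 0.5100 ≈ 1.863.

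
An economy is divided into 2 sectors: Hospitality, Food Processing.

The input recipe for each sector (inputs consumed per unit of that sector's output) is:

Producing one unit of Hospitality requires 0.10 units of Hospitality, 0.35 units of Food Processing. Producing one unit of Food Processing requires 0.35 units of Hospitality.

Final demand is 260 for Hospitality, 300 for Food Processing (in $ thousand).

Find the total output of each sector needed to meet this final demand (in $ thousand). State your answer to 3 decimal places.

I − A =
  [   0.90    -0.35]
  [  -0.35     1.00]
det(I−A) = (0.90)(1.00) − (-0.35)(-0.35) = 0.7775
adj(I−A) = [[1.00, 0.35], [0.35, 0.90]]
(I − A)⁻¹ = adj(I−A) / det(I−A) ≈
  [   1.2862     0.4502]
  [   0.4502     1.1576]
x = (I − A)⁻¹ d = adj(I−A)·d / det(I−A), with det(I−A) = 0.7775:
  x_1 = (1.00·260 + 0.35·300) / 0.7775 = 365.00 / 0.7775 ≈ 469.453
  x_2 = (0.35·260 + 0.90·300) / 0.7775 = 361.00 / 0.7775 ≈ 464.309

x_1 = 469.453, x_2 = 464.309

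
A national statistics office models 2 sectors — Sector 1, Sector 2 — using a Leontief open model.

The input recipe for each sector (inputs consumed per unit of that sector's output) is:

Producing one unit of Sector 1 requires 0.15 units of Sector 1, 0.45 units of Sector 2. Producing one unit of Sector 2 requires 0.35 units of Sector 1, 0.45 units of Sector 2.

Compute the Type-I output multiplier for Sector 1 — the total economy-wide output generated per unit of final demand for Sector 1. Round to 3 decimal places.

m_1 = 3.226

I − A =
  [   0.85    -0.35]
  [  -0.45     0.55]
det(I−A) = (0.85)(0.55) − (-0.35)(-0.45) = 0.3100
adj(I−A) = [[0.55, 0.35], [0.45, 0.85]]
(I − A)⁻¹ = adj(I−A) / det(I−A) ≈
  [   1.7742     1.1290]
  [   1.4516     2.7419]
The output multiplier for sector j is the column-j sum of the Leontief inverse (I − A)⁻¹ = adj(I−A) / det(I−A).
Column 1 of adj(I−A): (0.55, 0.45); det(I−A) = 0.3100.
m_1 = (0.55 + 0.45) / 0.3100 = 1.00 / 0.3100 ≈ 3.226.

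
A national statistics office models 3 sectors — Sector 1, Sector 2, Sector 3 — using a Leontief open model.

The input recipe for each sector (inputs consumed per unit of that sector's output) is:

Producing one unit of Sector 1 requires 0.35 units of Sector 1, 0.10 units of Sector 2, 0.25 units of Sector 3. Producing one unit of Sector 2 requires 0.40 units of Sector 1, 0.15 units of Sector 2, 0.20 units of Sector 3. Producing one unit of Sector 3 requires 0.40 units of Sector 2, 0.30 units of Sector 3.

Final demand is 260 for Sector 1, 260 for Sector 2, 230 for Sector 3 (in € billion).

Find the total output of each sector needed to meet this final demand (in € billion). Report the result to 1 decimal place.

I − A =
  [   0.65    -0.40     0.00]
  [  -0.10     0.85    -0.40]
  [  -0.25    -0.20     0.70]
Cofactors of I−A, C_ij = (−1)^(i+j)·(minor ij) (rows/columns in the sector order above):
  C_11 = (0.85)(0.70) − (-0.40)(-0.20) = 0.5150
  C_12 = −[(-0.10)(0.70) − (-0.40)(-0.25)] = 0.1700
  C_13 = (-0.10)(-0.20) − (0.85)(-0.25) = 0.2325
  C_21 = −[(-0.40)(0.70) − (0.00)(-0.20)] = 0.2800
  C_22 = (0.65)(0.70) − (0.00)(-0.25) = 0.4550
  C_23 = −[(0.65)(-0.20) − (-0.40)(-0.25)] = 0.2300
  C_31 = (-0.40)(-0.40) − (0.00)(0.85) = 0.1600
  C_32 = −[(0.65)(-0.40) − (0.00)(-0.10)] = 0.2600
  C_33 = (0.65)(0.85) − (-0.40)(-0.10) = 0.5125
det(I−A) = Σ_j (I−A)_1j·C_1j = (0.65)(0.5150) + (-0.40)(0.1700) + (0.00)(0.2325) = 0.26675
adj(I−A) = Cᵀ =
  [ 0.5150   0.2800   0.1600]
  [ 0.1700   0.4550   0.2600]
  [ 0.2325   0.2300   0.5125]
(I − A)⁻¹ = adj(I−A) / det(I−A) ≈
  [   1.9306     1.0497     0.5998]
  [   0.6373     1.7057     0.9747]
  [   0.8716     0.8622     1.9213]
x = (I − A)⁻¹ d = adj(I−A)·d / det(I−A), with det(I−A) = 0.26675:
  x_1 = (0.5150·260 + 0.2800·260 + 0.1600·230) / 0.26675 = 243.50 / 0.26675 ≈ 912.8
  x_2 = (0.1700·260 + 0.4550·260 + 0.2600·230) / 0.26675 = 222.30 / 0.26675 ≈ 833.4
  x_3 = (0.2325·260 + 0.2300·260 + 0.5125·230) / 0.26675 = 238.125 / 0.26675 ≈ 892.7

x_1 = 912.8, x_2 = 833.4, x_3 = 892.7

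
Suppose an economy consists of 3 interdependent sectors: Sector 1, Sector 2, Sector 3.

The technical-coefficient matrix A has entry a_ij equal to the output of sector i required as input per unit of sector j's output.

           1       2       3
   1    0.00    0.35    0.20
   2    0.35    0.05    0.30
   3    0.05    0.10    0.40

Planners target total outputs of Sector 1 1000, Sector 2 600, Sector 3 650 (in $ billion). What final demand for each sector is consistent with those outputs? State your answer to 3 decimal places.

d_1 = 660.000, d_2 = 25.000, d_3 = 280.000

I − A =
  [   1.00    -0.35    -0.20]
  [  -0.35     0.95    -0.30]
  [  -0.05    -0.10     0.60]
d = (I − A) x:
  d_1 = (+1.00)·1000 + (-0.35)·600 + (-0.20)·650 = 660.000
  d_2 = (-0.35)·1000 + (+0.95)·600 + (-0.30)·650 = 25.000
  d_3 = (-0.05)·1000 + (-0.10)·600 + (+0.60)·650 = 280.000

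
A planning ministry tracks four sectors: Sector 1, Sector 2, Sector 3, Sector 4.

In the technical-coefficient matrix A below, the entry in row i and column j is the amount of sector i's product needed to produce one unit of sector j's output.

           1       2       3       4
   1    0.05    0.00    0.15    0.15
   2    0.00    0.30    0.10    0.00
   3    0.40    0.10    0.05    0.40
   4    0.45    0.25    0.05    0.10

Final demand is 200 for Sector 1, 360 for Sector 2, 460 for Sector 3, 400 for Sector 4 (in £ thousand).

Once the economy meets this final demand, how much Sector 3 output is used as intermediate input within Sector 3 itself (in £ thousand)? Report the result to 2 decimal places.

z_33 = 60.12

I − A =
  [   0.95     0.00    -0.15    -0.15]
  [   0.00     0.70    -0.10     0.00]
  [  -0.40    -0.10     0.95    -0.40]
  [  -0.45    -0.25    -0.05     0.90]
Compute the cofactors C_ij = (−1)^(i+j)·(3×3 minor ij) of I−A; the adjugate is their transpose:
adj(I−A) = Cᵀ =
  [ 0.565500   0.064875   0.103500   0.140250]
  [ 0.054000   0.645125   0.078750   0.044000]
  [ 0.378000   0.188750   0.551250   0.308000]
  [ 0.318750   0.222125   0.104250   0.580250]
det(I−A) = Σ_j (I−A)_1j·C_1j = (0.95)(0.565500) + (0.00)(0.054000) + (-0.15)(0.378000) + (-0.15)(0.318750) = 0.4327125
(I − A)⁻¹ = adj(I−A) / det(I−A) ≈
  [   1.3069     0.1499     0.2392     0.3241]
  [   0.1248     1.4909     0.1820     0.1017]
  [   0.8736     0.4362     1.2739     0.7118]
  [   0.7366     0.5133     0.2409     1.3410]
First solve x = (I − A)⁻¹ d = adj(I−A)·d / det(I−A); in particular x_3 = (0.378000·200 + 0.188750·360 + 0.551250·460 + 0.308000·400) / 0.4327125 = 520.325 / 0.4327125 ≈ 1202.4728.
Intermediate flow from 3 to 3: z_33 = a_33 · x_3 = 0.05 × 520.325 / 0.4327125 = 26.01625 / 0.4327125 ≈ 60.12.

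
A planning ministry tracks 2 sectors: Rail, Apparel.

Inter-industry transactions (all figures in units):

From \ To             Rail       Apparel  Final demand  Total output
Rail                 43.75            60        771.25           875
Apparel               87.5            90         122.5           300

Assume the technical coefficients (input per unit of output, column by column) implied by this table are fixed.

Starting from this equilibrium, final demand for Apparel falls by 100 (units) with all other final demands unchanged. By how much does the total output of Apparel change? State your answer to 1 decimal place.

Δx_2 = -147.3

Technical coefficients a_ij = z_ij / X_j:
  a_11 = 43.75/875 = 0.05, a_21 = 87.5/875 = 0.10
  a_12 = 60/300 = 0.20, a_22 = 90/300 = 0.30
I − A =
  [   0.95    -0.20]
  [  -0.10     0.70]
det(I−A) = (0.95)(0.70) − (-0.20)(-0.10) = 0.6450
adj(I−A) = [[0.70, 0.20], [0.10, 0.95]]
(I − A)⁻¹ = adj(I−A) / det(I−A) ≈
  [   1.0853     0.3101]
  [   0.1550     1.4729]
Δx = (I − A)⁻¹ Δd with Δd having -100 in the Apparel component and 0 elsewhere.
So Δx_2 = L_22 · (-100), where L_22 = adj(I−A)_22 / det(I−A) = 0.95 / 0.6450.
Δx_2 = 0.95 × (-100) / 0.6450 = -95.00 / 0.6450 ≈ -147.3.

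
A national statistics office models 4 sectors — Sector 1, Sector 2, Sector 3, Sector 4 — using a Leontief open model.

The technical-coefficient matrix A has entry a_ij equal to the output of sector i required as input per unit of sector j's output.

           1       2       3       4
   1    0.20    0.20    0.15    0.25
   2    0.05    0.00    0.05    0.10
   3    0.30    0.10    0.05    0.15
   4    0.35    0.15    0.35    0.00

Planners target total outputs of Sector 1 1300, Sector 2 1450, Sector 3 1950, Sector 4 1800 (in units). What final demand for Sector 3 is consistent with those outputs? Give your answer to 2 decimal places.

d_3 = 1047.50

I − A =
  [   0.80    -0.20    -0.15    -0.25]
  [  -0.05     1.00    -0.05    -0.10]
  [  -0.30    -0.10     0.95    -0.15]
  [  -0.35    -0.15    -0.35     1.00]
d = (I − A) x:
  d_1 = (+0.80)·1300 + (-0.20)·1450 + (-0.15)·1950 + (-0.25)·1800 = 7.50
  d_2 = (-0.05)·1300 + (+1.00)·1450 + (-0.05)·1950 + (-0.10)·1800 = 1107.50
  d_3 = (-0.30)·1300 + (-0.10)·1450 + (+0.95)·1950 + (-0.15)·1800 = 1047.50
  d_4 = (-0.35)·1300 + (-0.15)·1450 + (-0.35)·1950 + (+1.00)·1800 = 445.00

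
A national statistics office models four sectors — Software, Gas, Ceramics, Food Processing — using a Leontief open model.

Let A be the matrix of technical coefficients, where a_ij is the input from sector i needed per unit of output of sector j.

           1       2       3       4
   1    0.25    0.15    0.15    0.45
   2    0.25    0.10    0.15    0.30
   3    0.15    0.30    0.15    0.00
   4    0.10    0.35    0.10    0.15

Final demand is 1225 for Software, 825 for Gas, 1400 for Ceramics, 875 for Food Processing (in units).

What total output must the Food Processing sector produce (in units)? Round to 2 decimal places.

x_4 = 4166.13

I − A =
  [   0.75    -0.15    -0.15    -0.45]
  [  -0.25     0.90    -0.15    -0.30]
  [  -0.15    -0.30     0.85     0.00]
  [  -0.10    -0.35    -0.10     0.85]
Compute the cofactors C_ij = (−1)^(i+j)·(3×3 minor ij) of I−A; the adjugate is their transpose:
adj(I−A) = Cᵀ =
  [ 0.51375   0.29400   0.18675   0.37575]
  [ 0.22975   0.47775   0.15900   0.29025]
  [ 0.17175   0.22050   0.37875   0.16875]
  [ 0.17525   0.25725   0.13200   0.47325]
det(I−A) = Σ_j (I−A)_1j·C_1j = (0.75)(0.51375) + (-0.15)(0.22975) + (-0.15)(0.17175) + (-0.45)(0.17525) = 0.246225
(I − A)⁻¹ = adj(I−A) / det(I−A) ≈
  [   2.0865     1.1940     0.7585     1.5260]
  [   0.9331     1.9403     0.6458     1.1788]
  [   0.6975     0.8955     1.5382     0.6853]
  [   0.7117     1.0448     0.5361     1.9220]
x = (I − A)⁻¹ d = adj(I−A)·d / det(I−A), with det(I−A) = 0.246225:
  x_1 = (0.51375·1225 + 0.29400·825 + 0.18675·1400 + 0.37575·875) / 0.246225 = 1462.125 / 0.246225 ≈ 5938.17
  x_2 = (0.22975·1225 + 0.47775·825 + 0.15900·1400 + 0.29025·875) / 0.246225 = 1152.15625 / 0.246225 ≈ 4679.28
  x_3 = (0.17175·1225 + 0.22050·825 + 0.37875·1400 + 0.16875·875) / 0.246225 = 1070.2125 / 0.246225 ≈ 4346.48
  x_4 = (0.17525·1225 + 0.25725·825 + 0.13200·1400 + 0.47325·875) / 0.246225 = 1025.80625 / 0.246225 ≈ 4166.13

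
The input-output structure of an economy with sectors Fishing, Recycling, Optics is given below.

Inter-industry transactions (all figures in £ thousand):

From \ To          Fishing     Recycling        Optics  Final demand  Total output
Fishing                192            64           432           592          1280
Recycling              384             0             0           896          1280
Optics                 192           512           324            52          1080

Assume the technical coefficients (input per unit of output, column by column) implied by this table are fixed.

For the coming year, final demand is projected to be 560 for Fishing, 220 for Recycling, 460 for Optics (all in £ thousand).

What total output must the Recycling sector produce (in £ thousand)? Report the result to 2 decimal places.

x_R = 609.65

Technical coefficients a_ij = z_ij / X_j:
  a_FF = 192/1280 = 0.15, a_RF = 384/1280 = 0.30, a_OF = 192/1280 = 0.15
  a_FR = 64/1280 = 0.05, a_RR = 0/1280 = 0.00, a_OR = 512/1280 = 0.40
  a_FO = 432/1080 = 0.40, a_RO = 0/1080 = 0.00, a_OO = 324/1080 = 0.30
I − A =
  [   0.85    -0.05    -0.40]
  [  -0.30     1.00     0.00]
  [  -0.15    -0.40     0.70]
Cofactors of I−A, C_ij = (−1)^(i+j)·(minor ij) (rows/columns in the sector order above):
  C_11 = (1.00)(0.70) − (0.00)(-0.40) = 0.7000
  C_12 = −[(-0.30)(0.70) − (0.00)(-0.15)] = 0.2100
  C_13 = (-0.30)(-0.40) − (1.00)(-0.15) = 0.2700
  C_21 = −[(-0.05)(0.70) − (-0.40)(-0.40)] = 0.1950
  C_22 = (0.85)(0.70) − (-0.40)(-0.15) = 0.5350
  C_23 = −[(0.85)(-0.40) − (-0.05)(-0.15)] = 0.3475
  C_31 = (-0.05)(0.00) − (-0.40)(1.00) = 0.4000
  C_32 = −[(0.85)(0.00) − (-0.40)(-0.30)] = 0.1200
  C_33 = (0.85)(1.00) − (-0.05)(-0.30) = 0.8350
det(I−A) = Σ_j (I−A)_1j·C_1j = (0.85)(0.7000) + (-0.05)(0.2100) + (-0.40)(0.2700) = 0.4765
adj(I−A) = Cᵀ =
  [ 0.7000   0.1950   0.4000]
  [ 0.2100   0.5350   0.1200]
  [ 0.2700   0.3475   0.8350]
(I − A)⁻¹ = adj(I−A) / det(I−A) ≈
  [   1.4690     0.4092     0.8395]
  [   0.4407     1.1228     0.2518]
  [   0.5666     0.7293     1.7524]
x = (I − A)⁻¹ d = adj(I−A)·d / det(I−A), with det(I−A) = 0.4765:
  x_F = (0.7000·560 + 0.1950·220 + 0.4000·460) / 0.4765 = 618.90 / 0.4765 ≈ 1298.85
  x_R = (0.2100·560 + 0.5350·220 + 0.1200·460) / 0.4765 = 290.50 / 0.4765 ≈ 609.65
  x_O = (0.2700·560 + 0.3475·220 + 0.8350·460) / 0.4765 = 611.75 / 0.4765 ≈ 1283.84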